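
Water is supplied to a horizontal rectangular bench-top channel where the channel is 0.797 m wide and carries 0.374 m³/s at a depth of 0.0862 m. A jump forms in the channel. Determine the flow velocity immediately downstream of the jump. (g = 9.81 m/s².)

V₂ = 0.690 m/s

q = Q/b = 0.374/0.797 = 0.469 m²/s; V₁ = q/y₁ = 5.44 m/s. Fr₁ = V₁/√(g·y₁) = 5.92.
Sequent-depth ratio: y₂/y₁ = ½[√(1 + 8Fr₁²) − 1] = ½[√281.4 − 1] = 7.89.
y₂ = 7.89 × 0.0862 = 0.680 m.
V₂ = q/y₂ = 0.469/0.680 = 0.690 m/s.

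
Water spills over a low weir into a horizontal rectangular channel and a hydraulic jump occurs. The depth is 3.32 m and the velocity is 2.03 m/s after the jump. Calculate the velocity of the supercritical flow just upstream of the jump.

Fr₂ = V₂/√(g·y₂) = 2.03/√(9.81×3.32) = 0.356.
From the momentum equation (using Fr₂), y₁/y₂ = ½[√(1 + 8Fr₂²) − 1] = ½[√2.012 − 1] = 0.209.
y₁ = 0.209 × 3.32 = 0.695 m.
V₁ = q/y₁ = 6.74/0.695 = 9.70 m/s.

V₁ = 9.70 m/s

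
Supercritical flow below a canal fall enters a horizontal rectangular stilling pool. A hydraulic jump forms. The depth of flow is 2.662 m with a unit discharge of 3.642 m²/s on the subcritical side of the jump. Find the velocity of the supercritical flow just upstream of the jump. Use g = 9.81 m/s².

V₂ = q/y₂ = 3.642/2.662 = 1.368 m/s; Fr₂ = V₂/√(g·y₂) = 0.2677.
The Bélanger relation is symmetric: y₁/y₂ = ½[√(1 + 8Fr₂²) − 1] = ½[√1.5734 − 1] = 0.1272.
y₁ = 0.1272 × 2.662 = 0.3386 m.
V₁ = q/y₁ = 3.642/0.3386 = 10.76 m/s.

V₁ = 10.76 m/s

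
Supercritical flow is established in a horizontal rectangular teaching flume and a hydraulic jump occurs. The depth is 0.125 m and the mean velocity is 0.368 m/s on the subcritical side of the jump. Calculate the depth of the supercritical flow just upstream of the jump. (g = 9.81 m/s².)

y₁ = 0.0233 m

Fr₂ = V₂/√(g·y₂) = 0.368/√(9.81×0.125) = 0.332.
The Bélanger relation is symmetric: y₁/y₂ = ½[√(1 + 8Fr₂²) − 1] = ½[√1.884 − 1] = 0.186.
y₁ = 0.186 × 0.125 = 0.0233 m.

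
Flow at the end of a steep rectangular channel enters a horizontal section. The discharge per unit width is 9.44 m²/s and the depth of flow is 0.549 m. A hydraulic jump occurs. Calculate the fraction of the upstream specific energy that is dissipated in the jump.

V₁ = q/y₁ = 9.44/0.549 = 17.2 m/s. Fr₁ = V₁/√(g·y₁) = 17.2/√(9.81×0.549) = 7.41.
From the momentum equation for a rectangular channel, y₂/y₁ = ½[√(1 + 8Fr₁²) − 1] = ½[√440.2 − 1] = 9.99.
y₂ = 9.99 × 0.549 = 5.48 m.
E₁ = y₁ + V₁²/2g = 15.6 m. ΔE = (y₂ − y₁)³/(4y₁y₂) = 9.98 m. ΔE/E₁ = 9.98/15.6 = 0.639.

ΔE/E₁ = 0.639 (63.9%)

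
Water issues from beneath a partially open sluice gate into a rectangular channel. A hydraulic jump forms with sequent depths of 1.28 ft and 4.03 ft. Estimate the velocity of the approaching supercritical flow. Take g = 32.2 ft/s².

For a rectangular channel the momentum equation gives q² = ½·g·y₁·y₂·(y₁ + y₂) = ½×32.2×1.28×4.03×5.31 = 441.
q = √441 = 21.0 ft²/s.
V₁ = q/y₁ = 21.0/1.28 = 16.4 ft/s.

V₁ = 16.4 ft/s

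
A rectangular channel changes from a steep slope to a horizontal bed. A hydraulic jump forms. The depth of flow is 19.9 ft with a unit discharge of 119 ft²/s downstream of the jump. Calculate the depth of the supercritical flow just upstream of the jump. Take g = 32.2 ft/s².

V₂ = q/y₂ = 119/19.9 = 5.98 ft/s; Fr₂ = V₂/√(g·y₂) = 0.236.
Since the conjugate-depth ratio holds either way, y₁/y₂ = ½[√(1 + 8Fr₂²) − 1] = ½[√1.446 − 1] = 0.101.
y₁ = 0.101 × 19.9 = 2.02 ft.

y₁ = 2.02 ft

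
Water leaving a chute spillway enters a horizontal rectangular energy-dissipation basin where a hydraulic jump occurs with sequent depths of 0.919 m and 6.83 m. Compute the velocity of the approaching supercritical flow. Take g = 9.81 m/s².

V₁ = 16.8 m/s

For a rectangular channel the momentum equation gives q² = ½·g·y₁·y₂·(y₁ + y₂) = ½×9.81×0.919×6.83×7.75 = 239.
q = √239 = 15.4 m²/s.
V₁ = q/y₁ = 15.4/0.919 = 16.8 m/s.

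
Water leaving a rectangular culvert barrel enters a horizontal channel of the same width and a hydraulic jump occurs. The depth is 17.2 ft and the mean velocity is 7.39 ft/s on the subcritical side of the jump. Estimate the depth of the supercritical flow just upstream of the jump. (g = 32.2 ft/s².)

Fr₂ = V₂/√(g·y₂) = 7.39/√(32.2×17.2) = 0.314.
From the momentum equation (using Fr₂), y₁/y₂ = ½[√(1 + 8Fr₂²) − 1] = ½[√1.789 − 1] = 0.169.
y₁ = 0.169 × 17.2 = 2.90 ft.

y₁ = 2.90 ft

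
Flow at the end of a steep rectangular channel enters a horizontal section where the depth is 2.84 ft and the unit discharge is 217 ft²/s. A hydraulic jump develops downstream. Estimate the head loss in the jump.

ΔE = 62.0 ft

V₁ = q/y₁ = 217/2.84 = 76.4 ft/s. Fr₁ = V₁/√(g·y₁) = 76.4/√(32.2×2.84) = 7.99.
By Bélanger, y₂/y₁ = ½[√(1 + 8Fr₁²) − 1] = ½[√511.7 − 1] = 10.8.
y₂ = 10.8 × 2.84 = 30.7 ft.
V₂ = q/y₂ = 217/30.7 = 7.07 ft/s. E₁ = y₁ + V₁²/2g = 93.5 ft; E₂ = y₂ + V₂²/2g = 31.5 ft. ΔE = E₁ − E₂ = 62.0 ft.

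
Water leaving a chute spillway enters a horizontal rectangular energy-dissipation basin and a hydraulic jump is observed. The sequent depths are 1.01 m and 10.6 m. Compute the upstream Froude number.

For a rectangular channel the momentum equation gives q² = ½·g·y₁·y₂·(y₁ + y₂) = ½×9.81×1.01×10.6×11.6 = 610.
q = √610 = 24.7 m²/s.
V₁ = q/y₁ = 24.4 m/s; Fr₁ = V₁/√(g·y₁) = 7.77.

Fr₁ = 7.77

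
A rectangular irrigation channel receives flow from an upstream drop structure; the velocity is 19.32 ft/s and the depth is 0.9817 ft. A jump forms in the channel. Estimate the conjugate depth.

y₂ = 4.305 ft

Fr₁ = V₁/√(g·y₁) = 19.32/√(32.2×0.9817) = 3.436.
By Bélanger, y₂/y₁ = ½[√(1 + 8Fr₁²) − 1] = ½[√95.465 − 1] = 4.385.
y₂ = 4.385 × 0.9817 = 4.305 ft.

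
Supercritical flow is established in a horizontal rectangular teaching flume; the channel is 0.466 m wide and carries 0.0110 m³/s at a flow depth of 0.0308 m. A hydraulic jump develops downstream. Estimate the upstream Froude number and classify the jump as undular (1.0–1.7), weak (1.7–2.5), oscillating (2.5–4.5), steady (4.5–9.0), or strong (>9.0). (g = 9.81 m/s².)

q = Q/b = 0.0110/0.466 = 0.0236 m²/s; V₁ = q/y₁ = 0.766 m/s. Fr₁ = V₁/√(g·y₁) = 1.39.
Fr₁ = 1.39 lies in the undular range.

Fr₁ = 1.39; undular jump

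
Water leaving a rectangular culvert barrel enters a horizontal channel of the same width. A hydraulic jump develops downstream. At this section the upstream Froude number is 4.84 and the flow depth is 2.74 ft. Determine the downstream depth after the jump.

Fr₁ = 4.84 (given).
Sequent-depth ratio: y₂/y₁ = ½[√(1 + 8Fr₁²) − 1] = ½[√188.4 − 1] = 6.36.
y₂ = 6.36 × 2.74 = 17.4 ft.

y₂ = 17.4 ft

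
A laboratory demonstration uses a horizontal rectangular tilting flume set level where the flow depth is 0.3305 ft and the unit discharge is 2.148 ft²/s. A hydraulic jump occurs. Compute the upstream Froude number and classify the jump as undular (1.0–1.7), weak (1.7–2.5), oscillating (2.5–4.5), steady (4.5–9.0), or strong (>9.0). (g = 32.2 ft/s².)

Fr₁ = 1.992; weak jump

V₁ = q/y₁ = 2.148/0.3305 = 6.499 ft/s. Fr₁ = V₁/√(g·y₁) = 6.499/√(32.2×0.3305) = 1.992.
Fr₁ = 1.992 lies in the weak range.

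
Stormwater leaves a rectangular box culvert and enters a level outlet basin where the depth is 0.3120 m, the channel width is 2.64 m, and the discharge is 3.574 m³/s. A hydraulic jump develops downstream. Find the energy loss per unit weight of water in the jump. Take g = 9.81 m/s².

ΔE = 0.2186 m

q = Q/b = 3.574/2.64 = 1.354 m²/s; V₁ = q/y₁ = 4.339 m/s. Fr₁ = V₁/√(g·y₁) = 2.480.
By Bélanger, y₂/y₁ = ½[√(1 + 8Fr₁²) − 1] = ½[√50.211 − 1] = 3.043.
y₂ = 3.043 × 0.3120 = 0.9494 m.
Head loss: ΔE = (y₂ − y₁)³/(4y₁y₂) = (0.9494 − 0.3120)³/(4×0.3120×0.9494) = 0.2590/1.185 = 0.2186 m.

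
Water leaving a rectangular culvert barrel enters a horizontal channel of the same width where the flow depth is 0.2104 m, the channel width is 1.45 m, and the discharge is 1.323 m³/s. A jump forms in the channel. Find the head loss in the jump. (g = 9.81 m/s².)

q = Q/b = 1.323/1.45 = 0.9124 m²/s; V₁ = q/y₁ = 4.337 m/s. Fr₁ = V₁/√(g·y₁) = 3.018.
By Bélanger, y₂/y₁ = ½[√(1 + 8Fr₁²) − 1] = ½[√73.890 − 1] = 3.798.
y₂ = 3.798 × 0.2104 = 0.7991 m.
Head loss: ΔE = (y₂ − y₁)³/(4y₁y₂) = (0.7991 − 0.2104)³/(4×0.2104×0.7991) = 0.2040/0.6725 = 0.3034 m.

ΔE = 0.3034 m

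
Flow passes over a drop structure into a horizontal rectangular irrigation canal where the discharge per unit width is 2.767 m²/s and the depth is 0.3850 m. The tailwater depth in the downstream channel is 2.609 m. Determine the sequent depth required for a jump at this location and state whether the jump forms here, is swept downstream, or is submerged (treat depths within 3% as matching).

V₁ = q/y₁ = 2.767/0.3850 = 7.187 m/s. Fr₁ = V₁/√(g·y₁) = 7.187/√(9.81×0.3850) = 3.698.
Bélanger equation: y₂/y₁ = ½[√(1 + 8Fr₁²) − 1] = ½[√110.41 − 1] = 4.754.
y₂ = 4.754 × 0.3850 = 1.830 m.
Tailwater y_tw = 2.609 m: y_tw > y₂, so the jump is submerged.

y₂ = 1.830 m; the jump is submerged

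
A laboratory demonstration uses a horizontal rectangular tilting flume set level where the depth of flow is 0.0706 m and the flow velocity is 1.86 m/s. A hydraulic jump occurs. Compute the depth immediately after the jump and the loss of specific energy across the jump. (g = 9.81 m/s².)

y₂ = 0.191 m; ΔE = 0.0321 m

Fr₁ = V₁/√(g·y₁) = 1.86/√(9.81×0.0706) = 2.23.
Sequent-depth ratio: y₂/y₁ = ½[√(1 + 8Fr₁²) − 1] = ½[√40.96 − 1] = 2.70.
y₂ = 2.70 × 0.0706 = 0.191 m.
Head loss: ΔE = (y₂ − y₁)³/(4y₁y₂) = (0.191 − 0.0706)³/(4×0.0706×0.191) = 0.00173/0.0538 = 0.0321 m.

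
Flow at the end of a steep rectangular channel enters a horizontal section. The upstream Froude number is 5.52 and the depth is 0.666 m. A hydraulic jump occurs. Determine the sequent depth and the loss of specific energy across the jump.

Fr₁ = 5.52 (given).
Bélanger equation: y₂/y₁ = ½[√(1 + 8Fr₁²) − 1] = ½[√244.8 − 1] = 7.32.
y₂ = 7.32 × 0.666 = 4.88 m.
V₁ = Fr₁·√(g·y₁) = 5.52×√(9.81×0.666) = 14.1 m/s; q = V₁·y₁ = 9.40 m²/s. V₂ = q/y₂ = 9.40/4.88 = 1.93 m/s. E₁ = y₁ + V₁²/2g = 10.8 m; E₂ = y₂ + V₂²/2g = 5.07 m. ΔE = E₁ − E₂ = 5.75 m.

y₂ = 4.88 m; ΔE = 5.75 m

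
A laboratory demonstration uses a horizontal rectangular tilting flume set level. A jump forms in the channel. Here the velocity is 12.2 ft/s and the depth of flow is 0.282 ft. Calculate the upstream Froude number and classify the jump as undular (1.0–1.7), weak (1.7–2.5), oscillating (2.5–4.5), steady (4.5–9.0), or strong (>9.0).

Fr₁ = 4.05; oscillating jump

Fr₁ = V₁/√(g·y₁) = 12.2/√(32.2×0.282) = 4.05.
Fr₁ = 4.05 lies in the oscillating range.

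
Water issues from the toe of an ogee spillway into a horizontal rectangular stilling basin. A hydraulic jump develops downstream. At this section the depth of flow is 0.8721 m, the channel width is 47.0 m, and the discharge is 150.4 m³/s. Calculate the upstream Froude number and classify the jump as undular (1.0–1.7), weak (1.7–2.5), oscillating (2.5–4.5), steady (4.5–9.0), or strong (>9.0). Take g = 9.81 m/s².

Fr₁ = 1.254; undular jump

q = Q/b = 150.4/47.0 = 3.200 m²/s; V₁ = q/y₁ = 3.669 m/s. Fr₁ = V₁/√(g·y₁) = 1.254.
Fr₁ = 1.254 lies in the undular range.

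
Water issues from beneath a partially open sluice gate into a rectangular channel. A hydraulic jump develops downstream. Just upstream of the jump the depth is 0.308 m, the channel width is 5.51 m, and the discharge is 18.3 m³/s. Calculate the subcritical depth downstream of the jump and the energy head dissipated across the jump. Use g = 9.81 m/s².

y₂ = 2.55 m; ΔE = 3.60 m

q = Q/b = 18.3/5.51 = 3.32 m²/s; V₁ = q/y₁ = 10.8 m/s. Fr₁ = V₁/√(g·y₁) = 6.20.
Conjugate-depth relation: y₂/y₁ = ½[√(1 + 8Fr₁²) − 1] = ½[√308.9 − 1] = 8.29.
y₂ = 8.29 × 0.308 = 2.55 m.
Head loss: ΔE = (y₂ − y₁)³/(4y₁y₂) = (2.55 − 0.308)³/(4×0.308×2.55) = 11.3/3.14 = 3.60 m.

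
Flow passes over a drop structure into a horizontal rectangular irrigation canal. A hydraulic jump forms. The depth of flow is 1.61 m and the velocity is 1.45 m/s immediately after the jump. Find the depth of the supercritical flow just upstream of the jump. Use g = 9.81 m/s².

Fr₂ = V₂/√(g·y₂) = 1.45/√(9.81×1.61) = 0.365.
Since the conjugate-depth ratio holds either way, y₁/y₂ = ½[√(1 + 8Fr₂²) − 1] = ½[√2.065 − 1] = 0.218.
y₁ = 0.218 × 1.61 = 0.352 m.

y₁ = 0.352 m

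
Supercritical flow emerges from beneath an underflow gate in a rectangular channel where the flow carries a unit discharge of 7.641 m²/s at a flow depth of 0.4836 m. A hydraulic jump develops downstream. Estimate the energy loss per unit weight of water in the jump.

ΔE = 8.349 m

V₁ = q/y₁ = 7.641/0.4836 = 15.80 m/s. Fr₁ = V₁/√(g·y₁) = 15.80/√(9.81×0.4836) = 7.254.
Conjugate-depth relation: y₂/y₁ = ½[√(1 + 8Fr₁²) − 1] = ½[√421.98 − 1] = 9.771.
y₂ = 9.771 × 0.4836 = 4.725 m.
V₂ = q/y₂ = 7.641/4.725 = 1.617 m/s. E₁ = y₁ + V₁²/2g = 13.21 m; E₂ = y₂ + V₂²/2g = 4.859 m. ΔE = E₁ − E₂ = 8.349 m.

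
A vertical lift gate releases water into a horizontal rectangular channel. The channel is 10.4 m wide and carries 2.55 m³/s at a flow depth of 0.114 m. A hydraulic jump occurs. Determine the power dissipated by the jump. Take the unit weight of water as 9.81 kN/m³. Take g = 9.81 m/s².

P = 0.843 kW

q = Q/b = 2.55/10.4 = 0.245 m²/s; V₁ = q/y₁ = 2.15 m/s. Fr₁ = V₁/√(g·y₁) = 2.03.
From the momentum equation for a rectangular channel, y₂/y₁ = ½[√(1 + 8Fr₁²) − 1] = ½[√34.09 − 1] = 2.42.
y₂ = 2.42 × 0.114 = 0.276 m.
V₂ = q/y₂ = 0.245/0.276 = 0.889 m/s. E₁ = y₁ + V₁²/2g = 0.350 m; E₂ = y₂ + V₂²/2g = 0.316 m. ΔE = E₁ − E₂ = 0.0337 m.
P = γ·Q·ΔE = 9.81 × 2.55 × 0.0337 = 0.843 kW.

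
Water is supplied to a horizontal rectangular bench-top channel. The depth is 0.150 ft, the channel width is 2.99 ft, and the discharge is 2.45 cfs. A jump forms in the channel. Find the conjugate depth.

q = Q/b = 2.45/2.99 = 0.819 ft²/s; V₁ = q/y₁ = 5.46 ft/s. Fr₁ = V₁/√(g·y₁) = 2.49.
By Bélanger, y₂/y₁ = ½[√(1 + 8Fr₁²) − 1] = ½[√50.43 − 1] = 3.05.
y₂ = 3.05 × 0.150 = 0.458 ft.

y₂ = 0.458 ft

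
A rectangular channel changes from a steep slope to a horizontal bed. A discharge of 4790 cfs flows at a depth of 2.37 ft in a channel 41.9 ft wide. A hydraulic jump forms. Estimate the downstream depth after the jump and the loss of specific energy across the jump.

y₂ = 17.4 ft; ΔE = 20.5 ft

q = Q/b = 4790/41.9 = 114 ft²/s; V₁ = q/y₁ = 48.2 ft/s. Fr₁ = V₁/√(g·y₁) = 5.52.
Bélanger equation: y₂/y₁ = ½[√(1 + 8Fr₁²) − 1] = ½[√244.9 − 1] = 7.32.
y₂ = 7.32 × 2.37 = 17.4 ft.
Head loss: ΔE = (y₂ − y₁)³/(4y₁y₂) = (17.4 − 2.37)³/(4×2.37×17.4) = 3368/165 = 20.5 ft.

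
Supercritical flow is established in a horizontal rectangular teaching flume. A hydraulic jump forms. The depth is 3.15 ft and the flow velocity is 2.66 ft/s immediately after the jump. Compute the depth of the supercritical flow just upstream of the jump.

y₁ = 0.391 ft

Fr₂ = V₂/√(g·y₂) = 2.66/√(32.2×3.15) = 0.264.
From the momentum equation (using Fr₂), y₁/y₂ = ½[√(1 + 8Fr₂²) − 1] = ½[√1.558 − 1] = 0.124.
y₁ = 0.124 × 3.15 = 0.391 ft.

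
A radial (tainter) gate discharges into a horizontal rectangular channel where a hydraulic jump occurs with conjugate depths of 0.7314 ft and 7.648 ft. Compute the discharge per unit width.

For a rectangular channel the momentum equation gives q² = ½·g·y₁·y₂·(y₁ + y₂) = ½×32.2×0.7314×7.648×8.379 = 754.6.
q = √754.6 = 27.47 ft²/s.

q = 27.47 ft²/s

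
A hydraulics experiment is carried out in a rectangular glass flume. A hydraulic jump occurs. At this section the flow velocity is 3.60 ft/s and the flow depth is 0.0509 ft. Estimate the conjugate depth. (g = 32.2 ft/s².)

y₂ = 0.179 ft

Fr₁ = V₁/√(g·y₁) = 3.60/√(32.2×0.0509) = 2.81.
Bélanger equation: y₂/y₁ = ½[√(1 + 8Fr₁²) − 1] = ½[√64.26 − 1] = 3.51.
y₂ = 3.51 × 0.0509 = 0.179 ft.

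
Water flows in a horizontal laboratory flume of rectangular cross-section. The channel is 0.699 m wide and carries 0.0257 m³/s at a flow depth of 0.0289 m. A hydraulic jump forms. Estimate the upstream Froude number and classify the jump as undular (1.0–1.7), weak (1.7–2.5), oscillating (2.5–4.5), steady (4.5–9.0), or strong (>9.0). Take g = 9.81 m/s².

Fr₁ = 2.39; weak jump

q = Q/b = 0.0257/0.699 = 0.0368 m²/s; V₁ = q/y₁ = 1.27 m/s. Fr₁ = V₁/√(g·y₁) = 2.39.
Fr₁ = 2.39 lies in the weak range.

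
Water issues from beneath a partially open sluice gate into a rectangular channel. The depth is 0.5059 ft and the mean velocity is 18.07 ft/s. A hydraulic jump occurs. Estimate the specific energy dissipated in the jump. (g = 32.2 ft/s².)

Fr₁ = V₁/√(g·y₁) = 18.07/√(32.2×0.5059) = 4.477.
From the momentum equation for a rectangular channel, y₂/y₁ = ½[√(1 + 8Fr₁²) − 1] = ½[√161.36 − 1] = 5.851.
y₂ = 5.851 × 0.5059 = 2.960 ft.
Head loss: ΔE = (y₂ − y₁)³/(4y₁y₂) = (2.960 − 0.5059)³/(4×0.5059×2.960) = 14.78/5.990 = 2.468 ft.

ΔE = 2.468 ft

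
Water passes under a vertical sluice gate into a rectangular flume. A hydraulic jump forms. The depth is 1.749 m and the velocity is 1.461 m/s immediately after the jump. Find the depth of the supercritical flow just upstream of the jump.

y₁ = 0.3608 m

Fr₂ = V₂/√(g·y₂) = 1.461/√(9.81×1.749) = 0.3527.
From the momentum equation (using Fr₂), y₁/y₂ = ½[√(1 + 8Fr₂²) − 1] = ½[√1.9952 − 1] = 0.2063.
y₁ = 0.2063 × 1.749 = 0.3608 m.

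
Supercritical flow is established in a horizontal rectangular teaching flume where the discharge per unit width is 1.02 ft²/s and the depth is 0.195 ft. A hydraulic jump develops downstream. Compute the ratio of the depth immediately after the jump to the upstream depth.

y₂/y₁ = 2.49

V₁ = q/y₁ = 1.02/0.195 = 5.23 ft/s. Fr₁ = V₁/√(g·y₁) = 5.23/√(32.2×0.195) = 2.09.
By Bélanger, y₂/y₁ = ½[√(1 + 8Fr₁²) − 1] = ½[√35.86 − 1] = 2.49.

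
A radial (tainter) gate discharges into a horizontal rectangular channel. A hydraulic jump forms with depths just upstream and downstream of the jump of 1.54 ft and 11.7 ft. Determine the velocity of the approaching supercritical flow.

V₁ = 40.2 ft/s

For a rectangular channel the momentum equation gives q² = ½·g·y₁·y₂·(y₁ + y₂) = ½×32.2×1.54×11.7×13.2 = 3841.
q = √3841 = 62.0 ft²/s.
V₁ = q/y₁ = 62.0/1.54 = 40.2 ft/s.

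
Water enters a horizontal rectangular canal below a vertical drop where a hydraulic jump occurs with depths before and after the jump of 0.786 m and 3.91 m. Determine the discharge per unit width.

For a rectangular channel the momentum equation gives q² = ½·g·y₁·y₂·(y₁ + y₂) = ½×9.81×0.786×3.91×4.70 = 70.8.
q = √70.8 = 8.41 m²/s.

q = 8.41 m²/s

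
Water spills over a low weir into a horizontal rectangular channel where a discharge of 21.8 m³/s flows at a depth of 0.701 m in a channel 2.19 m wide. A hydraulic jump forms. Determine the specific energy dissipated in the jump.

ΔE = 5.75 m

q = Q/b = 21.8/2.19 = 9.95 m²/s; V₁ = q/y₁ = 14.2 m/s. Fr₁ = V₁/√(g·y₁) = 5.42.
Sequent-depth ratio: y₂/y₁ = ½[√(1 + 8Fr₁²) − 1] = ½[√235.6 − 1] = 7.17.
y₂ = 7.17 × 0.701 = 5.03 m.
V₂ = q/y₂ = 9.95/5.03 = 1.98 m/s. E₁ = y₁ + V₁²/2g = 11.0 m; E₂ = y₂ + V₂²/2g = 5.23 m. ΔE = E₁ − E₂ = 5.75 m.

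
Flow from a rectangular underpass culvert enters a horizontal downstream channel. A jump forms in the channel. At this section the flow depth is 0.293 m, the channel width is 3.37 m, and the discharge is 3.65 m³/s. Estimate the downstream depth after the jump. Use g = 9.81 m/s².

y₂ = 0.769 m

q = Q/b = 3.65/3.37 = 1.08 m²/s; V₁ = q/y₁ = 3.70 m/s. Fr₁ = V₁/√(g·y₁) = 2.18.
From the momentum equation for a rectangular channel, y₂/y₁ = ½[√(1 + 8Fr₁²) − 1] = ½[√39.03 − 1] = 2.62.
y₂ = 2.62 × 0.293 = 0.769 m.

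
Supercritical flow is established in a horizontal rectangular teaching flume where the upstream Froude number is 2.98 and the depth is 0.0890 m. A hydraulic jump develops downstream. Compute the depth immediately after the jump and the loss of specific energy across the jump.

Fr₁ = 2.98 (given).
Conjugate-depth relation: y₂/y₁ = ½[√(1 + 8Fr₁²) − 1] = ½[√72.04 − 1] = 3.74.
y₂ = 3.74 × 0.0890 = 0.333 m.
Head loss: ΔE = (y₂ − y₁)³/(4y₁y₂) = (0.333 − 0.0890)³/(4×0.0890×0.333) = 0.0146/0.119 = 0.123 m.

y₂ = 0.333 m; ΔE = 0.123 m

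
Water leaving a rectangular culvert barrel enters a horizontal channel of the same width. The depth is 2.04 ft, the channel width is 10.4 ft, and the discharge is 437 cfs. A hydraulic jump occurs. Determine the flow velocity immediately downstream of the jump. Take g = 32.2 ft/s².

q = Q/b = 437/10.4 = 42.0 ft²/s; V₁ = q/y₁ = 20.6 ft/s. Fr₁ = V₁/√(g·y₁) = 2.54.
Sequent-depth ratio: y₂/y₁ = ½[√(1 + 8Fr₁²) − 1] = ½[√52.67 − 1] = 3.13.
y₂ = 3.13 × 2.04 = 6.38 ft.
V₂ = q/y₂ = 42.0/6.38 = 6.58 ft/s.

V₂ = 6.58 ft/s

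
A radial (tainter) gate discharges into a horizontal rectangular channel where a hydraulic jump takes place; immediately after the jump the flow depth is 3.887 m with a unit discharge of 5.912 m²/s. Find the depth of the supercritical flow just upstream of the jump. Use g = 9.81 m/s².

V₂ = q/y₂ = 5.912/3.887 = 1.521 m/s; Fr₂ = V₂/√(g·y₂) = 0.2463.
From the momentum equation (using Fr₂), y₁/y₂ = ½[√(1 + 8Fr₂²) − 1] = ½[√1.4853 − 1] = 0.1094.
y₁ = 0.1094 × 3.887 = 0.4251 m.

y₁ = 0.4251 m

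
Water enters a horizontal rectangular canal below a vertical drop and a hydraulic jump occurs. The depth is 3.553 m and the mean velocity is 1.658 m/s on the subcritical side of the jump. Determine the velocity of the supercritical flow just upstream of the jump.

Fr₂ = V₂/√(g·y₂) = 1.658/√(9.81×3.553) = 0.2808.
From the momentum equation (using Fr₂), y₁/y₂ = ½[√(1 + 8Fr₂²) − 1] = ½[√1.6309 − 1] = 0.1385.
y₁ = 0.1385 × 3.553 = 0.4922 m.
V₁ = q/y₁ = 5.891/0.4922 = 11.97 m/s.

V₁ = 11.97 m/s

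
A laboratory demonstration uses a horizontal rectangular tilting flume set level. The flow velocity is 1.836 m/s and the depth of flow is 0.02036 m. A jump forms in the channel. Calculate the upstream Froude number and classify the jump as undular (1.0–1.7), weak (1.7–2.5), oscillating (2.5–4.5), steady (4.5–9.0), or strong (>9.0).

Fr₁ = 4.108; oscillating jump

Fr₁ = V₁/√(g·y₁) = 1.836/√(9.81×0.02036) = 4.108.
Fr₁ = 4.108 lies in the oscillating range.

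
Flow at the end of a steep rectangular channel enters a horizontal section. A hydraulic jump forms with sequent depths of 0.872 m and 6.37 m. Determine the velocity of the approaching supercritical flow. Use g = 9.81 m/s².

V₁ = 16.1 m/s

For a rectangular channel the momentum equation gives q² = ½·g·y₁·y₂·(y₁ + y₂) = ½×9.81×0.872×6.37×7.24 = 197.
q = √197 = 14.0 m²/s.
V₁ = q/y₁ = 14.0/0.872 = 16.1 m/s.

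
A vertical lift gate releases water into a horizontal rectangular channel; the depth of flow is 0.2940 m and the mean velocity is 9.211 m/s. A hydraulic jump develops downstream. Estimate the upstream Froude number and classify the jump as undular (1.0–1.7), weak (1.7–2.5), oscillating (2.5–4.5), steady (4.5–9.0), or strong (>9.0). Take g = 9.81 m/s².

Fr₁ = 5.424; steady jump

Fr₁ = V₁/√(g·y₁) = 9.211/√(9.81×0.2940) = 5.424.
Fr₁ = 5.424 lies in the steady range.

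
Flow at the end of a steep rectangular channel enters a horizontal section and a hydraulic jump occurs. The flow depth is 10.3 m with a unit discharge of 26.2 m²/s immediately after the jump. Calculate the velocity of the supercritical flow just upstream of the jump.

V₂ = q/y₂ = 26.2/10.3 = 2.54 m/s; Fr₂ = V₂/√(g·y₂) = 0.253.
The Bélanger relation is symmetric: y₁/y₂ = ½[√(1 + 8Fr₂²) − 1] = ½[√1.512 − 1] = 0.115.
y₁ = 0.115 × 10.3 = 1.18 m.
V₁ = q/y₁ = 26.2/1.18 = 22.1 m/s.

V₁ = 22.1 m/s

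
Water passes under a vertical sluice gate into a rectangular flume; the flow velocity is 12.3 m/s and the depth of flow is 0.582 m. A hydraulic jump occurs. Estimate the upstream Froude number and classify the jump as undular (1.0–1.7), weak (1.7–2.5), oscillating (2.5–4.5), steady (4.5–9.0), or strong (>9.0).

Fr₁ = V₁/√(g·y₁) = 12.3/√(9.81×0.582) = 5.15.
Fr₁ = 5.15 lies in the steady range.

Fr₁ = 5.15; steady jump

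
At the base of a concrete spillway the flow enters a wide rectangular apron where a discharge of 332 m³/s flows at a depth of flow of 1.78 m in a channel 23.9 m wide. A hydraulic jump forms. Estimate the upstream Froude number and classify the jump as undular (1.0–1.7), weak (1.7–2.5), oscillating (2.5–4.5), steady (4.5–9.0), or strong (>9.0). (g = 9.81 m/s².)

Fr₁ = 1.87; weak jump

q = Q/b = 332/23.9 = 13.9 m²/s; V₁ = q/y₁ = 7.80 m/s. Fr₁ = V₁/√(g·y₁) = 1.87.
Fr₁ = 1.87 lies in the weak range.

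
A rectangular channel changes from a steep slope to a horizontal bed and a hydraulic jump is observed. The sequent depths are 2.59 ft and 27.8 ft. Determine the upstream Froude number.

For a rectangular channel the momentum equation gives q² = ½·g·y₁·y₂·(y₁ + y₂) = ½×32.2×2.59×27.8×30.4 = 35229.
q = √35229 = 188 ft²/s.
V₁ = q/y₁ = 72.5 ft/s; Fr₁ = V₁/√(g·y₁) = 7.94.

Fr₁ = 7.94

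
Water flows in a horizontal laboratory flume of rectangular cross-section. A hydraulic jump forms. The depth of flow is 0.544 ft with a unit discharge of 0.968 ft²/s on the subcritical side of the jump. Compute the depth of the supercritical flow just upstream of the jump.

V₂ = q/y₂ = 0.968/0.544 = 1.78 ft/s; Fr₂ = V₂/√(g·y₂) = 0.425.
From the momentum equation (using Fr₂), y₁/y₂ = ½[√(1 + 8Fr₂²) − 1] = ½[√2.446 − 1] = 0.282.
y₁ = 0.282 × 0.544 = 0.153 ft.

y₁ = 0.153 ft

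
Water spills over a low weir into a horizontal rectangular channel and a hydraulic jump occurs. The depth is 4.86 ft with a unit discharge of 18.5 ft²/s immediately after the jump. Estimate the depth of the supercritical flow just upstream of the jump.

y₁ = 0.776 ft

V₂ = q/y₂ = 18.5/4.86 = 3.81 ft/s; Fr₂ = V₂/√(g·y₂) = 0.304.
From the momentum equation (using Fr₂), y₁/y₂ = ½[√(1 + 8Fr₂²) − 1] = ½[√1.741 − 1] = 0.160.
y₁ = 0.160 × 4.86 = 0.776 ft.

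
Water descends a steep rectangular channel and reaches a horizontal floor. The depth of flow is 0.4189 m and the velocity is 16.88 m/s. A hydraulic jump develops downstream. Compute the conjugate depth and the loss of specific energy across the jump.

y₂ = 4.728 m; ΔE = 10.10 m

Fr₁ = V₁/√(g·y₁) = 16.88/√(9.81×0.4189) = 8.327.
By Bélanger, y₂/y₁ = ½[√(1 + 8Fr₁²) − 1] = ½[√555.70 − 1] = 11.29.
y₂ = 11.29 × 0.4189 = 4.728 m.
q = V₁·y₁ = 16.88 × 0.4189 = 7.071 m²/s. V₂ = q/y₂ = 7.071/4.728 = 1.496 m/s. E₁ = y₁ + V₁²/2g = 14.94 m; E₂ = y₂ + V₂²/2g = 4.842 m. ΔE = E₁ − E₂ = 10.10 m.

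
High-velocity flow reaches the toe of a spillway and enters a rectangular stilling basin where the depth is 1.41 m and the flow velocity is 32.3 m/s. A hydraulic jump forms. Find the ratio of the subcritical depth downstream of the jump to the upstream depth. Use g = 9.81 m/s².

y₂/y₁ = 11.8

Fr₁ = V₁/√(g·y₁) = 32.3/√(9.81×1.41) = 8.68.
By Bélanger, y₂/y₁ = ½[√(1 + 8Fr₁²) − 1] = ½[√604.4 − 1] = 11.8.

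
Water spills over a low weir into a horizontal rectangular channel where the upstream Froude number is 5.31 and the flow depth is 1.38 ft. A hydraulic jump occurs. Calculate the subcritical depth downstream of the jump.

y₂ = 9.70 ft

Fr₁ = 5.31 (given).
By Bélanger, y₂/y₁ = ½[√(1 + 8Fr₁²) − 1] = ½[√226.6 − 1] = 7.03.
y₂ = 7.03 × 1.38 = 9.70 ft.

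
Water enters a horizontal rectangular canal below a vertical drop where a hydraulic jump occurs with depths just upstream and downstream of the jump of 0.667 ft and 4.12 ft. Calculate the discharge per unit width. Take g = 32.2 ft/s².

For a rectangular channel the momentum equation gives q² = ½·g·y₁·y₂·(y₁ + y₂) = ½×32.2×0.667×4.12×4.79 = 212.
q = √212 = 14.6 ft²/s.

q = 14.6 ft²/s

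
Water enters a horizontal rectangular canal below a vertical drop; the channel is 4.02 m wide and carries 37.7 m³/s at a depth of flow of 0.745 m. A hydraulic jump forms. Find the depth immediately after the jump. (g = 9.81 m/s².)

q = Q/b = 37.7/4.02 = 9.38 m²/s; V₁ = q/y₁ = 12.6 m/s. Fr₁ = V₁/√(g·y₁) = 4.66.
From the momentum equation for a rectangular channel, y₂/y₁ = ½[√(1 + 8Fr₁²) − 1] = ½[√174.5 − 1] = 6.10.
y₂ = 6.10 × 0.745 = 4.55 m.

y₂ = 4.55 m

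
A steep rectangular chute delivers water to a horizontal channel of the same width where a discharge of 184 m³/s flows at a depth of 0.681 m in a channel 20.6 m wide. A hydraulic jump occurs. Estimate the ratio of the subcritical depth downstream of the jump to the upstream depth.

y₂/y₁ = 6.69

q = Q/b = 184/20.6 = 8.93 m²/s; V₁ = q/y₁ = 13.1 m/s. Fr₁ = V₁/√(g·y₁) = 5.07.
Conjugate-depth relation: y₂/y₁ = ½[√(1 + 8Fr₁²) − 1] = ½[√207.0 − 1] = 6.69.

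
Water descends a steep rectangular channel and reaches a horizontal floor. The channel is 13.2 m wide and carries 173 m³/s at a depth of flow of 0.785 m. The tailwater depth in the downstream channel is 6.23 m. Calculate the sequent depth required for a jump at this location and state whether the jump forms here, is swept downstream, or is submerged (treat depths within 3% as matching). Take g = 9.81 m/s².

y₂ = 6.30 m; the jump forms here

q = Q/b = 173/13.2 = 13.1 m²/s; V₁ = q/y₁ = 16.7 m/s. Fr₁ = V₁/√(g·y₁) = 6.02.
Bélanger equation: y₂/y₁ = ½[√(1 + 8Fr₁²) − 1] = ½[√290.6 − 1] = 8.02.
y₂ = 8.02 × 0.785 = 6.30 m.
Tailwater y_tw = 6.23 m: y_tw ≈ y₂, so the jump forms here.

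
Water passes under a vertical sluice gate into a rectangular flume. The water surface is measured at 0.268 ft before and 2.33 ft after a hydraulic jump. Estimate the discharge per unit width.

For a rectangular channel the momentum equation gives q² = ½·g·y₁·y₂·(y₁ + y₂) = ½×32.2×0.268×2.33×2.60 = 26.1.
q = √26.1 = 5.11 ft²/s.

q = 5.11 ft²/s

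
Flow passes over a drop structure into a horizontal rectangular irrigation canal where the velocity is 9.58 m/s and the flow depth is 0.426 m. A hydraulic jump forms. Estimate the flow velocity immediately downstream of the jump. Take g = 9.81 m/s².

Fr₁ = V₁/√(g·y₁) = 9.58/√(9.81×0.426) = 4.69.
From the momentum equation for a rectangular channel, y₂/y₁ = ½[√(1 + 8Fr₁²) − 1] = ½[√176.7 − 1] = 6.15.
y₂ = 6.15 × 0.426 = 2.62 m.
q = V₁·y₁ = 9.58 × 0.426 = 4.08 m²/s.
V₂ = q/y₂ = 4.08/2.62 = 1.56 m/s.

V₂ = 1.56 m/s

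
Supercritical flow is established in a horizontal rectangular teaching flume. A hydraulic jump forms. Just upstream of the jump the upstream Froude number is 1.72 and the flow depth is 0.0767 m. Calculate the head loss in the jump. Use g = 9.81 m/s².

Fr₁ = 1.72 (given).
By Bélanger, y₂/y₁ = ½[√(1 + 8Fr₁²) − 1] = ½[√24.67 − 1] = 1.98.
y₂ = 1.98 × 0.0767 = 0.152 m.
V₁ = Fr₁·√(g·y₁) = 1.72×√(9.81×0.0767) = 1.49 m/s; q = V₁·y₁ = 0.114 m²/s. V₂ = q/y₂ = 0.114/0.152 = 0.752 m/s. E₁ = y₁ + V₁²/2g = 0.190 m; E₂ = y₂ + V₂²/2g = 0.181 m. ΔE = E₁ − E₂ = 0.00919 m.

ΔE = 0.00919 m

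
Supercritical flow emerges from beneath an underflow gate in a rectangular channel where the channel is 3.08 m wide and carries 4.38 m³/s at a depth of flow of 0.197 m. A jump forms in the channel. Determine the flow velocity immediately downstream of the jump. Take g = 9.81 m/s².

q = Q/b = 4.38/3.08 = 1.42 m²/s; V₁ = q/y₁ = 7.22 m/s. Fr₁ = V₁/√(g·y₁) = 5.19.
By Bélanger, y₂/y₁ = ½[√(1 + 8Fr₁²) − 1] = ½[√216.7 − 1] = 6.86.
y₂ = 6.86 × 0.197 = 1.35 m.
V₂ = q/y₂ = 1.42/1.35 = 1.05 m/s.

V₂ = 1.05 m/s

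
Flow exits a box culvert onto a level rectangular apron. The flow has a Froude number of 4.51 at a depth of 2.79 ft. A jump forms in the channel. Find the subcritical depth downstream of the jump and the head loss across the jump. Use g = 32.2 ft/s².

Fr₁ = 4.51 (given).
From the momentum equation for a rectangular channel, y₂/y₁ = ½[√(1 + 8Fr₁²) − 1] = ½[√163.7 − 1] = 5.90.
y₂ = 5.90 × 2.79 = 16.5 ft.
Head loss: ΔE = (y₂ − y₁)³/(4y₁y₂) = (16.5 − 2.79)³/(4×2.79×16.5) = 2551/184 = 13.9 ft.

y₂ = 16.5 ft; ΔE = 13.9 ft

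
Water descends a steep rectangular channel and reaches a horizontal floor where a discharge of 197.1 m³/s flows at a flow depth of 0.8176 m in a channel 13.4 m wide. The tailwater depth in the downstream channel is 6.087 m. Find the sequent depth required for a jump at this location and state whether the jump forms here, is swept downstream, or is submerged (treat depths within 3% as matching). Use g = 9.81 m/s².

q = Q/b = 197.1/13.4 = 14.71 m²/s; V₁ = q/y₁ = 17.99 m/s. Fr₁ = V₁/√(g·y₁) = 6.352.
Sequent-depth ratio: y₂/y₁ = ½[√(1 + 8Fr₁²) − 1] = ½[√323.82 − 1] = 8.498.
y₂ = 8.498 × 0.8176 = 6.948 m.
Tailwater y_tw = 6.087 m: y_tw < y₂, so the jump is swept downstream.

y₂ = 6.948 m; the jump is swept downstream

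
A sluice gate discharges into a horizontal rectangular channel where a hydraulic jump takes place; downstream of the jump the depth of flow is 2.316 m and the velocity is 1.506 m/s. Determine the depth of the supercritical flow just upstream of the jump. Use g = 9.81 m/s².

Fr₂ = V₂/√(g·y₂) = 1.506/√(9.81×2.316) = 0.3160.
From the momentum equation (using Fr₂), y₁/y₂ = ½[√(1 + 8Fr₂²) − 1] = ½[√1.7986 − 1] = 0.1706.
y₁ = 0.1706 × 2.316 = 0.3950 m.

y₁ = 0.3950 m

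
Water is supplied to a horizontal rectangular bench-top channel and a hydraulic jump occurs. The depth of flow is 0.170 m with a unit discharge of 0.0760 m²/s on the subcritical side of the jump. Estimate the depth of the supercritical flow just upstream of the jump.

y₁ = 0.0340 m

V₂ = q/y₂ = 0.0760/0.170 = 0.447 m/s; Fr₂ = V₂/√(g·y₂) = 0.346.
Since the conjugate-depth ratio holds either way, y₁/y₂ = ½[√(1 + 8Fr₂²) − 1] = ½[√1.959 − 1] = 0.200.
y₁ = 0.200 × 0.170 = 0.0340 m.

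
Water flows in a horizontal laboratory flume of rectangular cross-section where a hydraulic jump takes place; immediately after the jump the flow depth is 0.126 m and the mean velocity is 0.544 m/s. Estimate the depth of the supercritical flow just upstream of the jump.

y₁ = 0.0446 m

Fr₂ = V₂/√(g·y₂) = 0.544/√(9.81×0.126) = 0.489.
The Bélanger relation is symmetric: y₁/y₂ = ½[√(1 + 8Fr₂²) − 1] = ½[√2.915 − 1] = 0.354.
y₁ = 0.354 × 0.126 = 0.0446 m.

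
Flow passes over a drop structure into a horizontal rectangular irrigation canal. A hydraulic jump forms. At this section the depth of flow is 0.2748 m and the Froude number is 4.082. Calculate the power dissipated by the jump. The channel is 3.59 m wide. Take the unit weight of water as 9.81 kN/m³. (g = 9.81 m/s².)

P = 66.66 kW

Fr₁ = 4.082 (given).
Sequent-depth ratio: y₂/y₁ = ½[√(1 + 8Fr₁²) − 1] = ½[√134.30 − 1] = 5.294.
y₂ = 5.294 × 0.2748 = 1.455 m.
Head loss: ΔE = (y₂ − y₁)³/(4y₁y₂) = (1.455 − 0.2748)³/(4×0.2748×1.455) = 1.643/1.599 = 1.028 m.
V₁ = Fr₁·√(g·y₁) = 4.082×√(9.81×0.2748) = 6.702 m/s; q = V₁·y₁ = 1.842 m²/s. Q = q·b = 1.842 × 3.59 = 6.612 m³/s. P = γ·Q·ΔE = 9.81 × 6.612 × 1.028 = 66.66 kW.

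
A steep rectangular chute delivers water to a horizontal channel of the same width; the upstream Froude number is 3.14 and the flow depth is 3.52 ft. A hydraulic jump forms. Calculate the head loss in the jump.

Fr₁ = 3.14 (given).
From the momentum equation for a rectangular channel, y₂/y₁ = ½[√(1 + 8Fr₁²) − 1] = ½[√79.88 − 1] = 3.97.
y₂ = 3.97 × 3.52 = 14.0 ft.
V₁ = Fr₁·√(g·y₁) = 3.14×√(32.2×3.52) = 33.4 ft/s; q = V₁·y₁ = 118 ft²/s. V₂ = q/y₂ = 118/14.0 = 8.42 ft/s. E₁ = y₁ + V₁²/2g = 20.9 ft; E₂ = y₂ + V₂²/2g = 15.1 ft. ΔE = E₁ − E₂ = 5.80 ft.

ΔE = 5.80 ft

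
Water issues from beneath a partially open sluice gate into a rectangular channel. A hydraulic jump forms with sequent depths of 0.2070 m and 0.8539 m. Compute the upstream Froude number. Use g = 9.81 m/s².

For a rectangular channel the momentum equation gives q² = ½·g·y₁·y₂·(y₁ + y₂) = ½×9.81×0.2070×0.8539×1.061 = 0.9198.
q = √0.9198 = 0.9591 m²/s.
V₁ = q/y₁ = 4.633 m/s; Fr₁ = V₁/√(g·y₁) = 3.251.

Fr₁ = 3.251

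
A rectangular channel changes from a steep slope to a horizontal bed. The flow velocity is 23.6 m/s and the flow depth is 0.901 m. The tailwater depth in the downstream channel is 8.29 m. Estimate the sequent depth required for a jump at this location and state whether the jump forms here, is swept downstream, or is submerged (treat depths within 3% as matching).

Fr₁ = V₁/√(g·y₁) = 23.6/√(9.81×0.901) = 7.94.
From the momentum equation for a rectangular channel, y₂/y₁ = ½[√(1 + 8Fr₁²) − 1] = ½[√505.1 − 1] = 10.7.
y₂ = 10.7 × 0.901 = 9.67 m.
Tailwater y_tw = 8.29 m: y_tw < y₂, so the jump is swept downstream.

y₂ = 9.67 m; the jump is swept downstream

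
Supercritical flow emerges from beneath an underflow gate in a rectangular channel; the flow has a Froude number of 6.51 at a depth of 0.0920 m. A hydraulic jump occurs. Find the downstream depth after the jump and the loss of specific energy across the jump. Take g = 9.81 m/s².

y₂ = 0.802 m; ΔE = 1.21 m

Fr₁ = 6.51 (given).
Conjugate-depth relation: y₂/y₁ = ½[√(1 + 8Fr₁²) − 1] = ½[√340.0 − 1] = 8.72.
y₂ = 8.72 × 0.0920 = 0.802 m.
Head loss: ΔE = (y₂ − y₁)³/(4y₁y₂) = (0.802 − 0.0920)³/(4×0.0920×0.802) = 0.358/0.295 = 1.21 m.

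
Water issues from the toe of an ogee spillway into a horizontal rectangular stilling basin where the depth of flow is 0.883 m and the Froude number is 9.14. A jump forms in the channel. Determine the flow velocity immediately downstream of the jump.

V₂ = 2.16 m/s

Fr₁ = 9.14 (given).
By Bélanger, y₂/y₁ = ½[√(1 + 8Fr₁²) − 1] = ½[√669.3 − 1] = 12.4.
y₂ = 12.4 × 0.883 = 11.0 m.
V₁ = Fr₁·√(g·y₁) = 9.14×√(9.81×0.883) = 26.9 m/s; q = V₁·y₁ = 23.8 m²/s.
V₂ = q/y₂ = 23.8/11.0 = 2.16 m/s.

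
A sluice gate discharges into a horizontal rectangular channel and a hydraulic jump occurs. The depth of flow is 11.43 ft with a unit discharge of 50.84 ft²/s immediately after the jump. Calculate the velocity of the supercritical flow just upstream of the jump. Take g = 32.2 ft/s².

V₁ = 45.42 ft/s

V₂ = q/y₂ = 50.84/11.43 = 4.448 ft/s; Fr₂ = V₂/√(g·y₂) = 0.2319.
Applying the sequent-depth relation in reverse, y₁/y₂ = ½[√(1 + 8Fr₂²) − 1] = ½[√1.4300 − 1] = 0.09792.
y₁ = 0.09792 × 11.43 = 1.119 ft.
V₁ = q/y₁ = 50.84/1.119 = 45.42 ft/s.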